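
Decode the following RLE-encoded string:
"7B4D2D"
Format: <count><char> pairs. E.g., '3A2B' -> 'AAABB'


Expanding each <count><char> pair:
  7B -> 'BBBBBBB'
  4D -> 'DDDD'
  2D -> 'DD'

Decoded = BBBBBBBDDDDDD


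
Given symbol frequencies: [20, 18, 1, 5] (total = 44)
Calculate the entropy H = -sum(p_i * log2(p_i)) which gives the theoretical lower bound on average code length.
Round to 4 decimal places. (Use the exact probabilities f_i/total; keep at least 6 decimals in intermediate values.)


Per-symbol terms -p_i * log2(p_i) with p_i = f_i/44:
  p = 20/44 = 0.454545: log2(p) = -1.137504, -p*log2(p) = 0.517047
  p = 18/44 = 0.409091: log2(p) = -1.289507, -p*log2(p) = 0.527525
  p = 1/44 = 0.022727: log2(p) = -5.459432, -p*log2(p) = 0.124078
  p = 5/44 = 0.113636: log2(p) = -3.137504, -p*log2(p) = 0.356534
H = 0.517047 + 0.527525 + 0.124078 + 0.356534 = 1.525184

H = 1.5252 bits/symbol


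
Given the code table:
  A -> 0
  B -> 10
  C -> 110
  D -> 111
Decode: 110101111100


Decoding:
110 -> C
10 -> B
111 -> D
110 -> C
0 -> A


Result: CBDCA


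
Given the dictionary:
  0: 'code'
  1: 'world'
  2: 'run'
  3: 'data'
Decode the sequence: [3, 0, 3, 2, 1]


Look up each index in the dictionary:
  3 -> 'data'
  0 -> 'code'
  3 -> 'data'
  2 -> 'run'
  1 -> 'world'

Decoded: "data code data run world"


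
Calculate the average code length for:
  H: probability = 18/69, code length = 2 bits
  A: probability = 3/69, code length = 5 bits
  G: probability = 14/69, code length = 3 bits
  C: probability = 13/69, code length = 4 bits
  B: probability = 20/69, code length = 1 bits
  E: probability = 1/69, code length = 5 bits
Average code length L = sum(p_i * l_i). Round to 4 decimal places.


Weighted contributions p_i * l_i:
  H: (18/69) * 2 = 36/69
  A: (3/69) * 5 = 15/69
  G: (14/69) * 3 = 42/69
  C: (13/69) * 4 = 52/69
  B: (20/69) * 1 = 20/69
  E: (1/69) * 5 = 5/69
Sum = (36 + 15 + 42 + 52 + 20 + 5)/69 = 170/69

L = 170/69 = 2.4638 bits/symbol


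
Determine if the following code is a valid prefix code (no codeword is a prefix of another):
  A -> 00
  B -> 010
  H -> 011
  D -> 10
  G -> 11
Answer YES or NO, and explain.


Checking each pair (does one codeword prefix another?):
  A='00' vs B='010': no prefix
  A='00' vs H='011': no prefix
  A='00' vs D='10': no prefix
  A='00' vs G='11': no prefix
  B='010' vs A='00': no prefix
  B='010' vs H='011': no prefix
  B='010' vs D='10': no prefix
  B='010' vs G='11': no prefix
  H='011' vs A='00': no prefix
  H='011' vs B='010': no prefix
  H='011' vs D='10': no prefix
  H='011' vs G='11': no prefix
  D='10' vs A='00': no prefix
  D='10' vs B='010': no prefix
  D='10' vs H='011': no prefix
  D='10' vs G='11': no prefix
  G='11' vs A='00': no prefix
  G='11' vs B='010': no prefix
  G='11' vs H='011': no prefix
  G='11' vs D='10': no prefix
No violation found over all pairs.

YES -- this is a valid prefix code. No codeword is a prefix of any other codeword.


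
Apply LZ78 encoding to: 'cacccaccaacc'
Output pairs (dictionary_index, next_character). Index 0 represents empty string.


LZ78 encoding steps:
Dictionary: {0: ''}
Step 1: w='' (idx 0), next='c' -> output (0, 'c'), add 'c' as idx 1
Step 2: w='' (idx 0), next='a' -> output (0, 'a'), add 'a' as idx 2
Step 3: w='c' (idx 1), next='c' -> output (1, 'c'), add 'cc' as idx 3
Step 4: w='c' (idx 1), next='a' -> output (1, 'a'), add 'ca' as idx 4
Step 5: w='cc' (idx 3), next='a' -> output (3, 'a'), add 'cca' as idx 5
Step 6: w='a' (idx 2), next='c' -> output (2, 'c'), add 'ac' as idx 6
Step 7: w='c' (idx 1), end of input -> output (1, '')


Encoded: [(0, 'c'), (0, 'a'), (1, 'c'), (1, 'a'), (3, 'a'), (2, 'c'), (1, '')]


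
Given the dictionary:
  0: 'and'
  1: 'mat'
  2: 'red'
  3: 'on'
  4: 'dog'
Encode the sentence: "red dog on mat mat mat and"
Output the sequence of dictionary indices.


Look up each word in the dictionary:
  'red' -> 2
  'dog' -> 4
  'on' -> 3
  'mat' -> 1
  'mat' -> 1
  'mat' -> 1
  'and' -> 0

Encoded: [2, 4, 3, 1, 1, 1, 0]


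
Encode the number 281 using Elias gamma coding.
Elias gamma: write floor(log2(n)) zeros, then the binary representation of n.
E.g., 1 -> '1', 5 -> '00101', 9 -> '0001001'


num_bits = floor(log2(281)) + 1 = 9
leading_zeros = num_bits - 1 = 8
binary(281) = 100011001

Elias gamma(281) = '00000000' + '100011001' = 00000000100011001 (17 bits)


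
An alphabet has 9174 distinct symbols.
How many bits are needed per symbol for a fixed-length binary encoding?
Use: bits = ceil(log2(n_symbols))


log2(9174) = 13.1633
Bracket: 2^13 = 8192 < 9174 <= 2^14 = 16384
So ceil(log2(9174)) = 14

bits = ceil(log2(9174)) = ceil(13.1633) = 14 bits


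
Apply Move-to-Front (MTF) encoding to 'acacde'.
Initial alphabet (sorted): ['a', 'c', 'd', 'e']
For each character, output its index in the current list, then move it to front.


MTF encoding:
'a': index 0 in ['a', 'c', 'd', 'e'] -> ['a', 'c', 'd', 'e']
'c': index 1 in ['a', 'c', 'd', 'e'] -> ['c', 'a', 'd', 'e']
'a': index 1 in ['c', 'a', 'd', 'e'] -> ['a', 'c', 'd', 'e']
'c': index 1 in ['a', 'c', 'd', 'e'] -> ['c', 'a', 'd', 'e']
'd': index 2 in ['c', 'a', 'd', 'e'] -> ['d', 'c', 'a', 'e']
'e': index 3 in ['d', 'c', 'a', 'e'] -> ['e', 'd', 'c', 'a']


Output: [0, 1, 1, 1, 2, 3]


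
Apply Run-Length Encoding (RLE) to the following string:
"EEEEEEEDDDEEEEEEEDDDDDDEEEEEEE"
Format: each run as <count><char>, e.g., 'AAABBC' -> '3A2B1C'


Scanning runs left to right:
  i=0: run of 'E' x 7 -> '7E'
  i=7: run of 'D' x 3 -> '3D'
  i=10: run of 'E' x 7 -> '7E'
  i=17: run of 'D' x 6 -> '6D'
  i=23: run of 'E' x 7 -> '7E'

RLE = 7E3D7E6D7E


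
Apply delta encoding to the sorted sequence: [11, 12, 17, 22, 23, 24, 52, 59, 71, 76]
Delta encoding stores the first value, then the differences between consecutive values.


First value: 11
Deltas:
  12 - 11 = 1
  17 - 12 = 5
  22 - 17 = 5
  23 - 22 = 1
  24 - 23 = 1
  52 - 24 = 28
  59 - 52 = 7
  71 - 59 = 12
  76 - 71 = 5


Delta encoded: [11, 1, 5, 5, 1, 1, 28, 7, 12, 5]


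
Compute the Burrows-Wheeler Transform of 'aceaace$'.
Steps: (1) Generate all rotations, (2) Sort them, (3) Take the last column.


Rotations (sorted):
  0: $aceaace -> last char: e
  1: aace$ace -> last char: e
  2: ace$acea -> last char: a
  3: aceaace$ -> last char: $
  4: ce$aceaa -> last char: a
  5: ceaace$a -> last char: a
  6: e$aceaac -> last char: c
  7: eaace$ac -> last char: c


BWT = eea$aacc


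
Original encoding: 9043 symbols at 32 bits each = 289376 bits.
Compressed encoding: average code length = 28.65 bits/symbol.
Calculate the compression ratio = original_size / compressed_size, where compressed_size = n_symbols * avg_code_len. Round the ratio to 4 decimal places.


original_size = n_symbols * orig_bits = 9043 * 32 = 289376 bits
compressed_size = n_symbols * avg_code_len = 9043 * 28.65 = 259081.95 bits
ratio = original_size / compressed_size = 289376 / 259081.95 = 1.1169

Compression ratio = 1.1169


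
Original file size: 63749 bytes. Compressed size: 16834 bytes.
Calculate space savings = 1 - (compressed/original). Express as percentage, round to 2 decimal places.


ratio = compressed/original = 16834/63749 = 0.264067
savings = 1 - ratio = 1 - 0.264067 = 0.735933
as a percentage: 0.735933 * 100 = 73.59%

Space savings = 1 - 16834/63749 = 73.59%


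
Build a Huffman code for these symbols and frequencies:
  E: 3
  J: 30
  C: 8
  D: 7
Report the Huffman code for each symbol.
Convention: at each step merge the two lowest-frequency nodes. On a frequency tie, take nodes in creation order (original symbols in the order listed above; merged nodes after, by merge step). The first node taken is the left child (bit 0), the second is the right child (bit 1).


Huffman tree construction:
Step 1: Merge E(3) + D(7) = 10
Step 2: Merge C(8) + (E+D)(10) = 18
Step 3: Merge (C+(E+D))(18) + J(30) = 48
Read each symbol's code off the tree from the root (left child = 0, right child = 1).

Codes:
  E: 010 (length 3)
  J: 1 (length 1)
  C: 00 (length 2)
  D: 011 (length 3)
Average code length: 76/48 = 1.5833 bits/symbol


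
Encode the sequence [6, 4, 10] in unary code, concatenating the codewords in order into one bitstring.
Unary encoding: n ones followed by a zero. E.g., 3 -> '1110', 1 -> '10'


Encode each number as n ones followed by a terminating 0:
  6 -> 1111110 (7 bits)
  4 -> 11110 (5 bits)
  10 -> 11111111110 (11 bits)
Total length = 7 + 5 + 11 = 23 bits.

Unary([6, 4, 10]) = 11111101111011111111110 (23 bits)


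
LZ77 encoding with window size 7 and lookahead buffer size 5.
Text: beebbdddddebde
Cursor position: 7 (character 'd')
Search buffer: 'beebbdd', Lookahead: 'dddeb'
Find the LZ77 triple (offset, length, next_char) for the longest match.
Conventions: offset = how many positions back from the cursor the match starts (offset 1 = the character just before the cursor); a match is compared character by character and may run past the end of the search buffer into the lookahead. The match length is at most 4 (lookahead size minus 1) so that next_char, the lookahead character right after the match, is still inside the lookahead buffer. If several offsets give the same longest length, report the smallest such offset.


Try each offset into the search buffer:
  offset=1 (pos 6, char 'd'): match length 3
  offset=2 (pos 5, char 'd'): match length 3
  offset=3 (pos 4, char 'b'): match length 0
  offset=4 (pos 3, char 'b'): match length 0
  offset=5 (pos 2, char 'e'): match length 0
  offset=6 (pos 1, char 'e'): match length 0
  offset=7 (pos 0, char 'b'): match length 0
Longest match has length 3, found at offsets 1, 2; take the smallest, offset 1.
next_char = character at position 7 + 3 = 10 -> 'e'

Best match: offset=1, length=3 (matching 'ddd' starting at position 6)
LZ77 triple: (1, 3, 'e')


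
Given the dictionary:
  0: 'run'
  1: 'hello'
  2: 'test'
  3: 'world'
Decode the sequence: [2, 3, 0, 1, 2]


Look up each index in the dictionary:
  2 -> 'test'
  3 -> 'world'
  0 -> 'run'
  1 -> 'hello'
  2 -> 'test'

Decoded: "test world run hello test"


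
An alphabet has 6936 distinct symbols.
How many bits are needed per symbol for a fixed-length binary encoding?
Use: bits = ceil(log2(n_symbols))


log2(6936) = 12.7599
Bracket: 2^12 = 4096 < 6936 <= 2^13 = 8192
So ceil(log2(6936)) = 13

bits = ceil(log2(6936)) = ceil(12.7599) = 13 bits


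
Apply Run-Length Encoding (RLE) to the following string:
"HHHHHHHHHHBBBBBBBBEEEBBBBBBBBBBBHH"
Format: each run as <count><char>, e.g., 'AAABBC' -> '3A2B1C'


Scanning runs left to right:
  i=0: run of 'H' x 10 -> '10H'
  i=10: run of 'B' x 8 -> '8B'
  i=18: run of 'E' x 3 -> '3E'
  i=21: run of 'B' x 11 -> '11B'
  i=32: run of 'H' x 2 -> '2H'

RLE = 10H8B3E11B2H


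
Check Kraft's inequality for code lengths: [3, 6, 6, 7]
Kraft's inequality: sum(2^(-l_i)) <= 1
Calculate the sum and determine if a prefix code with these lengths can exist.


Sum = 2^(-3) + 2^(-6) + 2^(-6) + 2^(-7)
    = 0.125 + 0.015625 + 0.015625 + 0.0078125
    = 21/128 = 0.1640625
Since 0.1640625 <= 1, Kraft's inequality IS satisfied.
A prefix code with these lengths CAN exist.

Kraft sum = 0.1640625. Satisfied.


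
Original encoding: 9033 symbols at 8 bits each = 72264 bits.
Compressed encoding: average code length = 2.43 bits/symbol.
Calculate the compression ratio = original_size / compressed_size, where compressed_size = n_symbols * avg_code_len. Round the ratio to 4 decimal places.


original_size = n_symbols * orig_bits = 9033 * 8 = 72264 bits
compressed_size = n_symbols * avg_code_len = 9033 * 2.43 = 21950.19 bits
ratio = original_size / compressed_size = 72264 / 21950.19 = 3.2922

Compression ratio = 3.2922


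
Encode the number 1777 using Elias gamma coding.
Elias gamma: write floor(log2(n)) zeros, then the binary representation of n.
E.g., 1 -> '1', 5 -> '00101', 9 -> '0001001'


num_bits = floor(log2(1777)) + 1 = 11
leading_zeros = num_bits - 1 = 10
binary(1777) = 11011110001

Elias gamma(1777) = '0000000000' + '11011110001' = 000000000011011110001 (21 bits)


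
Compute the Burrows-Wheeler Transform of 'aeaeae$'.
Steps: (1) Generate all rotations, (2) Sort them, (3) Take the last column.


Rotations (sorted):
  0: $aeaeae -> last char: e
  1: ae$aeae -> last char: e
  2: aeae$ae -> last char: e
  3: aeaeae$ -> last char: $
  4: e$aeaea -> last char: a
  5: eae$aea -> last char: a
  6: eaeae$a -> last char: a


BWT = eee$aaa


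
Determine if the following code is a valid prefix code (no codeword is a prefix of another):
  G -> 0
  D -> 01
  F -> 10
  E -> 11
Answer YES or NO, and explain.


Checking each pair (does one codeword prefix another?):
  G='0' vs D='01': prefix -- VIOLATION

NO -- this is NOT a valid prefix code. G (0) is a prefix of D (01).


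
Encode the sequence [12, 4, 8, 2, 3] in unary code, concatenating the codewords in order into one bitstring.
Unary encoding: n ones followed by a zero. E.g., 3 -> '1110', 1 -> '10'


Encode each number as n ones followed by a terminating 0:
  12 -> 1111111111110 (13 bits)
  4 -> 11110 (5 bits)
  8 -> 111111110 (9 bits)
  2 -> 110 (3 bits)
  3 -> 1110 (4 bits)
Total length = 13 + 5 + 9 + 3 + 4 = 34 bits.

Unary([12, 4, 8, 2, 3]) = 1111111111110111101111111101101110 (34 bits)


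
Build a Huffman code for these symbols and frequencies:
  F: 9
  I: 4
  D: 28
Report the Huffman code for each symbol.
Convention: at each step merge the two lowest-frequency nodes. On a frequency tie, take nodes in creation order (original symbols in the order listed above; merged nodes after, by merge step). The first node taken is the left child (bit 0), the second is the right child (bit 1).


Huffman tree construction:
Step 1: Merge I(4) + F(9) = 13
Step 2: Merge (I+F)(13) + D(28) = 41
Read each symbol's code off the tree from the root (left child = 0, right child = 1).

Codes:
  F: 01 (length 2)
  I: 00 (length 2)
  D: 1 (length 1)
Average code length: 54/41 = 1.3171 bits/symbol


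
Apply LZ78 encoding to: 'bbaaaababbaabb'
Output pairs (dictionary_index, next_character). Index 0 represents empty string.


LZ78 encoding steps:
Dictionary: {0: ''}
Step 1: w='' (idx 0), next='b' -> output (0, 'b'), add 'b' as idx 1
Step 2: w='b' (idx 1), next='a' -> output (1, 'a'), add 'ba' as idx 2
Step 3: w='' (idx 0), next='a' -> output (0, 'a'), add 'a' as idx 3
Step 4: w='a' (idx 3), next='a' -> output (3, 'a'), add 'aa' as idx 4
Step 5: w='ba' (idx 2), next='b' -> output (2, 'b'), add 'bab' as idx 5
Step 6: w='ba' (idx 2), next='a' -> output (2, 'a'), add 'baa' as idx 6
Step 7: w='b' (idx 1), next='b' -> output (1, 'b'), add 'bb' as idx 7


Encoded: [(0, 'b'), (1, 'a'), (0, 'a'), (3, 'a'), (2, 'b'), (2, 'a'), (1, 'b')]


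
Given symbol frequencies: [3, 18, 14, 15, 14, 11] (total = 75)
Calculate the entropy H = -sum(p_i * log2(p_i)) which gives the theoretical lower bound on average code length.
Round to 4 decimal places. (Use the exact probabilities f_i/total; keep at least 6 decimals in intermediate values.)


Per-symbol terms -p_i * log2(p_i) with p_i = f_i/75:
  p = 3/75 = 0.040000: log2(p) = -4.643856, -p*log2(p) = 0.185754
  p = 18/75 = 0.240000: log2(p) = -2.058894, -p*log2(p) = 0.494134
  p = 14/75 = 0.186667: log2(p) = -2.421464, -p*log2(p) = 0.452007
  p = 15/75 = 0.200000: log2(p) = -2.321928, -p*log2(p) = 0.464386
  p = 14/75 = 0.186667: log2(p) = -2.421464, -p*log2(p) = 0.452007
  p = 11/75 = 0.146667: log2(p) = -2.769387, -p*log2(p) = 0.406177
H = 0.185754 + 0.494134 + 0.452007 + 0.464386 + 0.452007 + 0.406177 = 2.454465

H = 2.4545 bits/symbol


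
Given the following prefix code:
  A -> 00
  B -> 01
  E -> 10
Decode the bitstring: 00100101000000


Decoding step by step:
Bits 00 -> A
Bits 10 -> E
Bits 01 -> B
Bits 01 -> B
Bits 00 -> A
Bits 00 -> A
Bits 00 -> A


Decoded message: AEBBAAA


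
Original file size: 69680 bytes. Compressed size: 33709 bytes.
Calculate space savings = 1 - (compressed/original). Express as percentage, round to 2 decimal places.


ratio = compressed/original = 33709/69680 = 0.483769
savings = 1 - ratio = 1 - 0.483769 = 0.516231
as a percentage: 0.516231 * 100 = 51.62%

Space savings = 1 - 33709/69680 = 51.62%


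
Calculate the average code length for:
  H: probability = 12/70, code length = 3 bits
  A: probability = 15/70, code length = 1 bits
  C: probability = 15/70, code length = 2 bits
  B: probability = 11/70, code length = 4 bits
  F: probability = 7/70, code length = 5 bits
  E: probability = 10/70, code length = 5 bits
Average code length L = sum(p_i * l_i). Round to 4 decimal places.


Weighted contributions p_i * l_i:
  H: (12/70) * 3 = 36/70
  A: (15/70) * 1 = 15/70
  C: (15/70) * 2 = 30/70
  B: (11/70) * 4 = 44/70
  F: (7/70) * 5 = 35/70
  E: (10/70) * 5 = 50/70
Sum = (36 + 15 + 30 + 44 + 35 + 50)/70 = 210/70

L = 210/70 = 3.0000 bits/symbol


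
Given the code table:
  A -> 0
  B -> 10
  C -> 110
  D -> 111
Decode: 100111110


Decoding:
10 -> B
0 -> A
111 -> D
110 -> C


Result: BADC


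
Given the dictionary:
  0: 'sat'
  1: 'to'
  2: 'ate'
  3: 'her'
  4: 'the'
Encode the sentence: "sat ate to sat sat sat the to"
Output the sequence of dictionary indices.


Look up each word in the dictionary:
  'sat' -> 0
  'ate' -> 2
  'to' -> 1
  'sat' -> 0
  'sat' -> 0
  'sat' -> 0
  'the' -> 4
  'to' -> 1

Encoded: [0, 2, 1, 0, 0, 0, 4, 1]


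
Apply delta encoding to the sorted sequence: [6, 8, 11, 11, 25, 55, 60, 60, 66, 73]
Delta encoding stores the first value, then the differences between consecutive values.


First value: 6
Deltas:
  8 - 6 = 2
  11 - 8 = 3
  11 - 11 = 0
  25 - 11 = 14
  55 - 25 = 30
  60 - 55 = 5
  60 - 60 = 0
  66 - 60 = 6
  73 - 66 = 7


Delta encoded: [6, 2, 3, 0, 14, 30, 5, 0, 6, 7]


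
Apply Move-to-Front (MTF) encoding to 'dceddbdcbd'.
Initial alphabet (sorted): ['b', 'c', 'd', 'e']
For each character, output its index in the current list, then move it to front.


MTF encoding:
'd': index 2 in ['b', 'c', 'd', 'e'] -> ['d', 'b', 'c', 'e']
'c': index 2 in ['d', 'b', 'c', 'e'] -> ['c', 'd', 'b', 'e']
'e': index 3 in ['c', 'd', 'b', 'e'] -> ['e', 'c', 'd', 'b']
'd': index 2 in ['e', 'c', 'd', 'b'] -> ['d', 'e', 'c', 'b']
'd': index 0 in ['d', 'e', 'c', 'b'] -> ['d', 'e', 'c', 'b']
'b': index 3 in ['d', 'e', 'c', 'b'] -> ['b', 'd', 'e', 'c']
'd': index 1 in ['b', 'd', 'e', 'c'] -> ['d', 'b', 'e', 'c']
'c': index 3 in ['d', 'b', 'e', 'c'] -> ['c', 'd', 'b', 'e']
'b': index 2 in ['c', 'd', 'b', 'e'] -> ['b', 'c', 'd', 'e']
'd': index 2 in ['b', 'c', 'd', 'e'] -> ['d', 'b', 'c', 'e']


Output: [2, 2, 3, 2, 0, 3, 1, 3, 2, 2]


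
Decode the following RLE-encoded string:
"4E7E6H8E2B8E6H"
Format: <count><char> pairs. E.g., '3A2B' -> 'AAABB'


Expanding each <count><char> pair:
  4E -> 'EEEE'
  7E -> 'EEEEEEE'
  6H -> 'HHHHHH'
  8E -> 'EEEEEEEE'
  2B -> 'BB'
  8E -> 'EEEEEEEE'
  6H -> 'HHHHHH'

Decoded = EEEEEEEEEEEHHHHHHEEEEEEEEBBEEEEEEEEHHHHHH


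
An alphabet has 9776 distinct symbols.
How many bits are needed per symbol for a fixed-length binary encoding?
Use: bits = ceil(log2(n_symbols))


log2(9776) = 13.255
Bracket: 2^13 = 8192 < 9776 <= 2^14 = 16384
So ceil(log2(9776)) = 14

bits = ceil(log2(9776)) = ceil(13.255) = 14 bits


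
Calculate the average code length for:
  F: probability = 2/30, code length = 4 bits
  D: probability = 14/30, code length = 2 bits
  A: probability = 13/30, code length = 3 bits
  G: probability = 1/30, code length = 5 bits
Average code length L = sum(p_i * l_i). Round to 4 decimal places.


Weighted contributions p_i * l_i:
  F: (2/30) * 4 = 8/30
  D: (14/30) * 2 = 28/30
  A: (13/30) * 3 = 39/30
  G: (1/30) * 5 = 5/30
Sum = (8 + 28 + 39 + 5)/30 = 80/30

L = 80/30 = 2.6667 bits/symbol


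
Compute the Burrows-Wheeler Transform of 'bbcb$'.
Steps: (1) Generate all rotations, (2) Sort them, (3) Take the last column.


Rotations (sorted):
  0: $bbcb -> last char: b
  1: b$bbc -> last char: c
  2: bbcb$ -> last char: $
  3: bcb$b -> last char: b
  4: cb$bb -> last char: b


BWT = bc$bb


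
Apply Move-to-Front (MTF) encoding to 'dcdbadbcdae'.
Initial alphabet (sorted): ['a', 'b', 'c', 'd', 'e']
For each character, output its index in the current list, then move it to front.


MTF encoding:
'd': index 3 in ['a', 'b', 'c', 'd', 'e'] -> ['d', 'a', 'b', 'c', 'e']
'c': index 3 in ['d', 'a', 'b', 'c', 'e'] -> ['c', 'd', 'a', 'b', 'e']
'd': index 1 in ['c', 'd', 'a', 'b', 'e'] -> ['d', 'c', 'a', 'b', 'e']
'b': index 3 in ['d', 'c', 'a', 'b', 'e'] -> ['b', 'd', 'c', 'a', 'e']
'a': index 3 in ['b', 'd', 'c', 'a', 'e'] -> ['a', 'b', 'd', 'c', 'e']
'd': index 2 in ['a', 'b', 'd', 'c', 'e'] -> ['d', 'a', 'b', 'c', 'e']
'b': index 2 in ['d', 'a', 'b', 'c', 'e'] -> ['b', 'd', 'a', 'c', 'e']
'c': index 3 in ['b', 'd', 'a', 'c', 'e'] -> ['c', 'b', 'd', 'a', 'e']
'd': index 2 in ['c', 'b', 'd', 'a', 'e'] -> ['d', 'c', 'b', 'a', 'e']
'a': index 3 in ['d', 'c', 'b', 'a', 'e'] -> ['a', 'd', 'c', 'b', 'e']
'e': index 4 in ['a', 'd', 'c', 'b', 'e'] -> ['e', 'a', 'd', 'c', 'b']


Output: [3, 3, 1, 3, 3, 2, 2, 3, 2, 3, 4]


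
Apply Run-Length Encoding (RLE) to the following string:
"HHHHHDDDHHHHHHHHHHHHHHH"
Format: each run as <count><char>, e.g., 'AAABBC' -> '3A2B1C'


Scanning runs left to right:
  i=0: run of 'H' x 5 -> '5H'
  i=5: run of 'D' x 3 -> '3D'
  i=8: run of 'H' x 15 -> '15H'

RLE = 5H3D15H


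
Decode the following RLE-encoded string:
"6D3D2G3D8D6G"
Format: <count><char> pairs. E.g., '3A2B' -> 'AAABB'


Expanding each <count><char> pair:
  6D -> 'DDDDDD'
  3D -> 'DDD'
  2G -> 'GG'
  3D -> 'DDD'
  8D -> 'DDDDDDDD'
  6G -> 'GGGGGG'

Decoded = DDDDDDDDDGGDDDDDDDDDDDGGGGGG


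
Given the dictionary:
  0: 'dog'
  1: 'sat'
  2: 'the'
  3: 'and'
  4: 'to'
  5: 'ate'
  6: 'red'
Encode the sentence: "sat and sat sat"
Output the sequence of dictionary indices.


Look up each word in the dictionary:
  'sat' -> 1
  'and' -> 3
  'sat' -> 1
  'sat' -> 1

Encoded: [1, 3, 1, 1]


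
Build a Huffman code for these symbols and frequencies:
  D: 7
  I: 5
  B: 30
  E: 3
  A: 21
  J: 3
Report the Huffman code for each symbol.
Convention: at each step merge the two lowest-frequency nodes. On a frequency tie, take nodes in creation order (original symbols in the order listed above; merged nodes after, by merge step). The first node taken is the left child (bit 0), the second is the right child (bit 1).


Huffman tree construction:
Step 1: Merge E(3) + J(3) = 6
Step 2: Merge I(5) + (E+J)(6) = 11
Step 3: Merge D(7) + (I+(E+J))(11) = 18
Step 4: Merge (D+(I+(E+J)))(18) + A(21) = 39
Step 5: Merge B(30) + ((D+(I+(E+J)))+A)(39) = 69
Read each symbol's code off the tree from the root (left child = 0, right child = 1).

Codes:
  D: 100 (length 3)
  I: 1010 (length 4)
  B: 0 (length 1)
  E: 10110 (length 5)
  A: 11 (length 2)
  J: 10111 (length 5)
Average code length: 143/69 = 2.0725 bits/symbol


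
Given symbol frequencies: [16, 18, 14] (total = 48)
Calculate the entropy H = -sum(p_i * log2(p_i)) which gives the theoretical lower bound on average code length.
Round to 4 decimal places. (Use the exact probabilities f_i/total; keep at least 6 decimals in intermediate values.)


Per-symbol terms -p_i * log2(p_i) with p_i = f_i/48:
  p = 16/48 = 0.333333: log2(p) = -1.584963, -p*log2(p) = 0.528321
  p = 18/48 = 0.375000: log2(p) = -1.415037, -p*log2(p) = 0.530639
  p = 14/48 = 0.291667: log2(p) = -1.777608, -p*log2(p) = 0.518469
H = 0.528321 + 0.530639 + 0.518469 = 1.577429

H = 1.5774 bits/symbol


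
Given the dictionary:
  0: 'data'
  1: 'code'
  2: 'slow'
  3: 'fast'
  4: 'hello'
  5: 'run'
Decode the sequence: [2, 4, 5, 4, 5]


Look up each index in the dictionary:
  2 -> 'slow'
  4 -> 'hello'
  5 -> 'run'
  4 -> 'hello'
  5 -> 'run'

Decoded: "slow hello run hello run"


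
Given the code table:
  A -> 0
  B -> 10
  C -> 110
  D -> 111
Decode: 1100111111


Decoding:
110 -> C
0 -> A
111 -> D
111 -> D


Result: CADD


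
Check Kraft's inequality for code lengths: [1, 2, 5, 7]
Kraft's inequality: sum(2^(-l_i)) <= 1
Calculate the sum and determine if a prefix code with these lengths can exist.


Sum = 2^(-1) + 2^(-2) + 2^(-5) + 2^(-7)
    = 0.5 + 0.25 + 0.03125 + 0.0078125
    = 101/128 = 0.7890625
Since 0.7890625 <= 1, Kraft's inequality IS satisfied.
A prefix code with these lengths CAN exist.

Kraft sum = 0.7890625. Satisfied.


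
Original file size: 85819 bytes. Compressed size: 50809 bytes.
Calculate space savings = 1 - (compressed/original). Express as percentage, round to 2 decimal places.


ratio = compressed/original = 50809/85819 = 0.592048
savings = 1 - ratio = 1 - 0.592048 = 0.407952
as a percentage: 0.407952 * 100 = 40.8%

Space savings = 1 - 50809/85819 = 40.8%


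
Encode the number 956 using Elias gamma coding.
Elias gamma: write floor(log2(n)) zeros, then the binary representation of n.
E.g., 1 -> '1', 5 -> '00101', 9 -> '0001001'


num_bits = floor(log2(956)) + 1 = 10
leading_zeros = num_bits - 1 = 9
binary(956) = 1110111100

Elias gamma(956) = '000000000' + '1110111100' = 0000000001110111100 (19 bits)


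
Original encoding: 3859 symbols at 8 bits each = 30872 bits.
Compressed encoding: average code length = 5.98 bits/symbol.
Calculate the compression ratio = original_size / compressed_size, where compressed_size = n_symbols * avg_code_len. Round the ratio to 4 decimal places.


original_size = n_symbols * orig_bits = 3859 * 8 = 30872 bits
compressed_size = n_symbols * avg_code_len = 3859 * 5.98 = 23076.82 bits
ratio = original_size / compressed_size = 30872 / 23076.82 = 1.3378

Compression ratio = 1.3378


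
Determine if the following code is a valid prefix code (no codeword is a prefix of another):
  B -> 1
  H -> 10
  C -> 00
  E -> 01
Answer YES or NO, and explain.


Checking each pair (does one codeword prefix another?):
  B='1' vs H='10': prefix -- VIOLATION

NO -- this is NOT a valid prefix code. B (1) is a prefix of H (10).


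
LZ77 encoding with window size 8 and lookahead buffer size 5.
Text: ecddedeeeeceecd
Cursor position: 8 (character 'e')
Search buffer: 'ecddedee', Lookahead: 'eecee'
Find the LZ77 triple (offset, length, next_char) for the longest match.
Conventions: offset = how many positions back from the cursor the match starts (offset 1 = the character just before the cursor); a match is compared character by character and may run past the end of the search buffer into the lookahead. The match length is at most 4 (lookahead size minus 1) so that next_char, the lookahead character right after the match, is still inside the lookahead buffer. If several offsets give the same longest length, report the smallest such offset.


Try each offset into the search buffer:
  offset=1 (pos 7, char 'e'): match length 2
  offset=2 (pos 6, char 'e'): match length 2
  offset=3 (pos 5, char 'd'): match length 0
  offset=4 (pos 4, char 'e'): match length 1
  offset=5 (pos 3, char 'd'): match length 0
  offset=6 (pos 2, char 'd'): match length 0
  offset=7 (pos 1, char 'c'): match length 0
  offset=8 (pos 0, char 'e'): match length 1
Longest match has length 2, found at offsets 1, 2; take the smallest, offset 1.
next_char = character at position 8 + 2 = 10 -> 'c'

Best match: offset=1, length=2 (matching 'ee' starting at position 7)
LZ77 triple: (1, 2, 'c')


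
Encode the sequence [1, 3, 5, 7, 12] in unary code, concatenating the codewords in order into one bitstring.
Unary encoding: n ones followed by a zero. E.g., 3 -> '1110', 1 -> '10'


Encode each number as n ones followed by a terminating 0:
  1 -> 10 (2 bits)
  3 -> 1110 (4 bits)
  5 -> 111110 (6 bits)
  7 -> 11111110 (8 bits)
  12 -> 1111111111110 (13 bits)
Total length = 2 + 4 + 6 + 8 + 13 = 33 bits.

Unary([1, 3, 5, 7, 12]) = 101110111110111111101111111111110 (33 bits)


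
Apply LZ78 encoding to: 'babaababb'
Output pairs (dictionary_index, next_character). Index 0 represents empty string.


LZ78 encoding steps:
Dictionary: {0: ''}
Step 1: w='' (idx 0), next='b' -> output (0, 'b'), add 'b' as idx 1
Step 2: w='' (idx 0), next='a' -> output (0, 'a'), add 'a' as idx 2
Step 3: w='b' (idx 1), next='a' -> output (1, 'a'), add 'ba' as idx 3
Step 4: w='a' (idx 2), next='b' -> output (2, 'b'), add 'ab' as idx 4
Step 5: w='ab' (idx 4), next='b' -> output (4, 'b'), add 'abb' as idx 5


Encoded: [(0, 'b'), (0, 'a'), (1, 'a'), (2, 'b'), (4, 'b')]


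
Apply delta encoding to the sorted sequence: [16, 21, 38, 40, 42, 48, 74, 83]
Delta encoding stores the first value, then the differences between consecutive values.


First value: 16
Deltas:
  21 - 16 = 5
  38 - 21 = 17
  40 - 38 = 2
  42 - 40 = 2
  48 - 42 = 6
  74 - 48 = 26
  83 - 74 = 9


Delta encoded: [16, 5, 17, 2, 2, 6, 26, 9]


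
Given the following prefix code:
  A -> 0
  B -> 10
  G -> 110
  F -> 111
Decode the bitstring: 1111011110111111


Decoding step by step:
Bits 111 -> F
Bits 10 -> B
Bits 111 -> F
Bits 10 -> B
Bits 111 -> F
Bits 111 -> F


Decoded message: FBFBFF


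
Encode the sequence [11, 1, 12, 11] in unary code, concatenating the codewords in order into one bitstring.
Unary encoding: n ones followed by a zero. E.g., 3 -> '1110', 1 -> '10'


Encode each number as n ones followed by a terminating 0:
  11 -> 111111111110 (12 bits)
  1 -> 10 (2 bits)
  12 -> 1111111111110 (13 bits)
  11 -> 111111111110 (12 bits)
Total length = 12 + 2 + 13 + 12 = 39 bits.

Unary([11, 1, 12, 11]) = 111111111110101111111111110111111111110 (39 bits)


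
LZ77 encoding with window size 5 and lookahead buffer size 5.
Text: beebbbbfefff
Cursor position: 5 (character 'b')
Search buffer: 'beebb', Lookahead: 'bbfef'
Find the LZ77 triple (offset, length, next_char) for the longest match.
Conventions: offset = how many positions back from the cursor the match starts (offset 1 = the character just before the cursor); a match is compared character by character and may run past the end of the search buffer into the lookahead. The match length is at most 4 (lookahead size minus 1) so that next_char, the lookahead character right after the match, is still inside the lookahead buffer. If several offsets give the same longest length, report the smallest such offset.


Try each offset into the search buffer:
  offset=1 (pos 4, char 'b'): match length 2
  offset=2 (pos 3, char 'b'): match length 2
  offset=3 (pos 2, char 'e'): match length 0
  offset=4 (pos 1, char 'e'): match length 0
  offset=5 (pos 0, char 'b'): match length 1
Longest match has length 2, found at offsets 1, 2; take the smallest, offset 1.
next_char = character at position 5 + 2 = 7 -> 'f'

Best match: offset=1, length=2 (matching 'bb' starting at position 4)
LZ77 triple: (1, 2, 'f')


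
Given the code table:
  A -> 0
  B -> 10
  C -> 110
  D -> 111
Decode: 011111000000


Decoding:
0 -> A
111 -> D
110 -> C
0 -> A
0 -> A
0 -> A
0 -> A
0 -> A


Result: ADCAAAAA


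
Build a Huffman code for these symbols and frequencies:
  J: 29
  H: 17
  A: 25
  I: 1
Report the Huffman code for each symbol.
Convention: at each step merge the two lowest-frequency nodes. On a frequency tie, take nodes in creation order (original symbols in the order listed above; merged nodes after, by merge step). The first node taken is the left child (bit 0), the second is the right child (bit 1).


Huffman tree construction:
Step 1: Merge I(1) + H(17) = 18
Step 2: Merge (I+H)(18) + A(25) = 43
Step 3: Merge J(29) + ((I+H)+A)(43) = 72
Read each symbol's code off the tree from the root (left child = 0, right child = 1).

Codes:
  J: 0 (length 1)
  H: 101 (length 3)
  A: 11 (length 2)
  I: 100 (length 3)
Average code length: 133/72 = 1.8472 bits/symbol


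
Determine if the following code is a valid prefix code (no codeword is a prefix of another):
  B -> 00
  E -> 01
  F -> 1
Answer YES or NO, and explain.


Checking each pair (does one codeword prefix another?):
  B='00' vs E='01': no prefix
  B='00' vs F='1': no prefix
  E='01' vs B='00': no prefix
  E='01' vs F='1': no prefix
  F='1' vs B='00': no prefix
  F='1' vs E='01': no prefix
No violation found over all pairs.

YES -- this is a valid prefix code. No codeword is a prefix of any other codeword.


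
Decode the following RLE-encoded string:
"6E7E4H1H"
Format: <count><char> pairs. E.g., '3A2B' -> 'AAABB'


Expanding each <count><char> pair:
  6E -> 'EEEEEE'
  7E -> 'EEEEEEE'
  4H -> 'HHHH'
  1H -> 'H'

Decoded = EEEEEEEEEEEEEHHHHH


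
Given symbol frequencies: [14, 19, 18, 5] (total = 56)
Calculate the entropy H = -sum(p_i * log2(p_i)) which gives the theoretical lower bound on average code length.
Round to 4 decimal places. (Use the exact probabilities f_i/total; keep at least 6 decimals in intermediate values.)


Per-symbol terms -p_i * log2(p_i) with p_i = f_i/56:
  p = 14/56 = 0.250000: log2(p) = -2.000000, -p*log2(p) = 0.500000
  p = 19/56 = 0.339286: log2(p) = -1.559427, -p*log2(p) = 0.529091
  p = 18/56 = 0.321429: log2(p) = -1.637430, -p*log2(p) = 0.526317
  p = 5/56 = 0.089286: log2(p) = -3.485427, -p*log2(p) = 0.311199
H = 0.500000 + 0.529091 + 0.526317 + 0.311199 = 1.866607

H = 1.8666 bits/symbol


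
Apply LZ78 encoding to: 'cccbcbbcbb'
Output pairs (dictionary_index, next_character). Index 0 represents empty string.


LZ78 encoding steps:
Dictionary: {0: ''}
Step 1: w='' (idx 0), next='c' -> output (0, 'c'), add 'c' as idx 1
Step 2: w='c' (idx 1), next='c' -> output (1, 'c'), add 'cc' as idx 2
Step 3: w='' (idx 0), next='b' -> output (0, 'b'), add 'b' as idx 3
Step 4: w='c' (idx 1), next='b' -> output (1, 'b'), add 'cb' as idx 4
Step 5: w='b' (idx 3), next='c' -> output (3, 'c'), add 'bc' as idx 5
Step 6: w='b' (idx 3), next='b' -> output (3, 'b'), add 'bb' as idx 6


Encoded: [(0, 'c'), (1, 'c'), (0, 'b'), (1, 'b'), (3, 'c'), (3, 'b')]


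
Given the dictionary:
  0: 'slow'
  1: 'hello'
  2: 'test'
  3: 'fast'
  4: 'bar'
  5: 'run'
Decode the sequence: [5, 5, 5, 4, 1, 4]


Look up each index in the dictionary:
  5 -> 'run'
  5 -> 'run'
  5 -> 'run'
  4 -> 'bar'
  1 -> 'hello'
  4 -> 'bar'

Decoded: "run run run bar hello bar"


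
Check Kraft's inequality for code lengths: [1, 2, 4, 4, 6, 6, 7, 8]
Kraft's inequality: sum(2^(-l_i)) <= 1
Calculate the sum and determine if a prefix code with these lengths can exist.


Sum = 2^(-1) + 2^(-2) + 2^(-4) + 2^(-4) + 2^(-6) + 2^(-6) + 2^(-7) + 2^(-8)
    = 0.5 + 0.25 + 0.0625 + 0.0625 + 0.015625 + 0.015625 + 0.0078125 + 0.00390625
    = 235/256 = 0.91796875
Since 0.91796875 <= 1, Kraft's inequality IS satisfied.
A prefix code with these lengths CAN exist.

Kraft sum = 0.91796875. Satisfied.


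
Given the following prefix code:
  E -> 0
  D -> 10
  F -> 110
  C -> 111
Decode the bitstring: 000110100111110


Decoding step by step:
Bits 0 -> E
Bits 0 -> E
Bits 0 -> E
Bits 110 -> F
Bits 10 -> D
Bits 0 -> E
Bits 111 -> C
Bits 110 -> F


Decoded message: EEEFDECF


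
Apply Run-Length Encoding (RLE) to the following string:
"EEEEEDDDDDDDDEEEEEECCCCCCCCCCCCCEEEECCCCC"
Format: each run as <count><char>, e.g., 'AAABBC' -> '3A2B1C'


Scanning runs left to right:
  i=0: run of 'E' x 5 -> '5E'
  i=5: run of 'D' x 8 -> '8D'
  i=13: run of 'E' x 6 -> '6E'
  i=19: run of 'C' x 13 -> '13C'
  i=32: run of 'E' x 4 -> '4E'
  i=36: run of 'C' x 5 -> '5C'

RLE = 5E8D6E13C4E5C


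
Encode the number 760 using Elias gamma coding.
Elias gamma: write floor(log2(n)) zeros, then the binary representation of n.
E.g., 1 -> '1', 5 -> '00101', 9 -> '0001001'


num_bits = floor(log2(760)) + 1 = 10
leading_zeros = num_bits - 1 = 9
binary(760) = 1011111000

Elias gamma(760) = '000000000' + '1011111000' = 0000000001011111000 (19 bits)


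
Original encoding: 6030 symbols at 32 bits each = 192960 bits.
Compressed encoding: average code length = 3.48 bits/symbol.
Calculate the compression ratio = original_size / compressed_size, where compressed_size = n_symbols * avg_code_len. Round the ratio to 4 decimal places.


original_size = n_symbols * orig_bits = 6030 * 32 = 192960 bits
compressed_size = n_symbols * avg_code_len = 6030 * 3.48 = 20984.4 bits
ratio = original_size / compressed_size = 192960 / 20984.4 = 9.1954

Compression ratio = 9.1954


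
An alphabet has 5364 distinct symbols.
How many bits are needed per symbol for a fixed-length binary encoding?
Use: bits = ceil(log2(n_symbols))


log2(5364) = 12.3891
Bracket: 2^12 = 4096 < 5364 <= 2^13 = 8192
So ceil(log2(5364)) = 13

bits = ceil(log2(5364)) = ceil(12.3891) = 13 bits


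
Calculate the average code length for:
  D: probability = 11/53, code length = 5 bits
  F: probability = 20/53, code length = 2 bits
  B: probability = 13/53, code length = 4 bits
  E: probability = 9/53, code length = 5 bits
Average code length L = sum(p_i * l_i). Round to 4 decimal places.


Weighted contributions p_i * l_i:
  D: (11/53) * 5 = 55/53
  F: (20/53) * 2 = 40/53
  B: (13/53) * 4 = 52/53
  E: (9/53) * 5 = 45/53
Sum = (55 + 40 + 52 + 45)/53 = 192/53

L = 192/53 = 3.6226 bits/symbol


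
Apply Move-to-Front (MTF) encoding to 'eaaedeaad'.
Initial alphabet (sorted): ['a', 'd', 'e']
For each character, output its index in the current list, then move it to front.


MTF encoding:
'e': index 2 in ['a', 'd', 'e'] -> ['e', 'a', 'd']
'a': index 1 in ['e', 'a', 'd'] -> ['a', 'e', 'd']
'a': index 0 in ['a', 'e', 'd'] -> ['a', 'e', 'd']
'e': index 1 in ['a', 'e', 'd'] -> ['e', 'a', 'd']
'd': index 2 in ['e', 'a', 'd'] -> ['d', 'e', 'a']
'e': index 1 in ['d', 'e', 'a'] -> ['e', 'd', 'a']
'a': index 2 in ['e', 'd', 'a'] -> ['a', 'e', 'd']
'a': index 0 in ['a', 'e', 'd'] -> ['a', 'e', 'd']
'd': index 2 in ['a', 'e', 'd'] -> ['d', 'a', 'e']


Output: [2, 1, 0, 1, 2, 1, 2, 0, 2]


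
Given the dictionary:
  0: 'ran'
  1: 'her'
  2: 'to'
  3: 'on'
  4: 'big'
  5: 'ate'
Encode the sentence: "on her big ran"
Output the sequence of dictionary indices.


Look up each word in the dictionary:
  'on' -> 3
  'her' -> 1
  'big' -> 4
  'ran' -> 0

Encoded: [3, 1, 4, 0]


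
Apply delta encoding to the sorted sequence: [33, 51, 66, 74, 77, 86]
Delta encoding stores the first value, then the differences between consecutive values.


First value: 33
Deltas:
  51 - 33 = 18
  66 - 51 = 15
  74 - 66 = 8
  77 - 74 = 3
  86 - 77 = 9


Delta encoded: [33, 18, 15, 8, 3, 9]


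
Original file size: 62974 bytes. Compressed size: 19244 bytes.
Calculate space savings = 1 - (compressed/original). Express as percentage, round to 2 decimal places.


ratio = compressed/original = 19244/62974 = 0.305586
savings = 1 - ratio = 1 - 0.305586 = 0.694414
as a percentage: 0.694414 * 100 = 69.44%

Space savings = 1 - 19244/62974 = 69.44%


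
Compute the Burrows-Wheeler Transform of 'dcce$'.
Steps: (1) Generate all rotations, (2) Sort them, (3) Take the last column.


Rotations (sorted):
  0: $dcce -> last char: e
  1: cce$d -> last char: d
  2: ce$dc -> last char: c
  3: dcce$ -> last char: $
  4: e$dcc -> last char: c


BWT = edc$c


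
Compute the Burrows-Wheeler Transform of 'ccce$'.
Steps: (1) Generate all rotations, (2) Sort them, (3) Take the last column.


Rotations (sorted):
  0: $ccce -> last char: e
  1: ccce$ -> last char: $
  2: cce$c -> last char: c
  3: ce$cc -> last char: c
  4: e$ccc -> last char: c


BWT = e$ccc


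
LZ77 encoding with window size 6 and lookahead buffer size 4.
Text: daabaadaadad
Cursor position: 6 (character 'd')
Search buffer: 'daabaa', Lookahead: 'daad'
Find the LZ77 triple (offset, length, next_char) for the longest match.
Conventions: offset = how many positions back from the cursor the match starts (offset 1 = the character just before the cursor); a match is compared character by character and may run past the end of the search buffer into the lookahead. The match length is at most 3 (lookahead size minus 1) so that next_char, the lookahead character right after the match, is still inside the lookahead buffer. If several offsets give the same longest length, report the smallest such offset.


Try each offset into the search buffer:
  offset=1 (pos 5, char 'a'): match length 0
  offset=2 (pos 4, char 'a'): match length 0
  offset=3 (pos 3, char 'b'): match length 0
  offset=4 (pos 2, char 'a'): match length 0
  offset=5 (pos 1, char 'a'): match length 0
  offset=6 (pos 0, char 'd'): match length 3
Longest match has length 3 at offset 6.
next_char = character at position 6 + 3 = 9 -> 'd'

Best match: offset=6, length=3 (matching 'daa' starting at position 0)
LZ77 triple: (6, 3, 'd')
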